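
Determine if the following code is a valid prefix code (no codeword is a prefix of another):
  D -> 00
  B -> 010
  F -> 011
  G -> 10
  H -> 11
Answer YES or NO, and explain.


Checking each pair (does one codeword prefix another?):
  D='00' vs B='010': no prefix
  D='00' vs F='011': no prefix
  D='00' vs G='10': no prefix
  D='00' vs H='11': no prefix
  B='010' vs D='00': no prefix
  B='010' vs F='011': no prefix
  B='010' vs G='10': no prefix
  B='010' vs H='11': no prefix
  F='011' vs D='00': no prefix
  F='011' vs B='010': no prefix
  F='011' vs G='10': no prefix
  F='011' vs H='11': no prefix
  G='10' vs D='00': no prefix
  G='10' vs B='010': no prefix
  G='10' vs F='011': no prefix
  G='10' vs H='11': no prefix
  H='11' vs D='00': no prefix
  H='11' vs B='010': no prefix
  H='11' vs F='011': no prefix
  H='11' vs G='10': no prefix
No violation found over all pairs.

YES -- this is a valid prefix code. No codeword is a prefix of any other codeword.


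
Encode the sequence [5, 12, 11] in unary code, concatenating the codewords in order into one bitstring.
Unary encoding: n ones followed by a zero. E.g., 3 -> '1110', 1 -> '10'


Encode each number as n ones followed by a terminating 0:
  5 -> 111110 (6 bits)
  12 -> 1111111111110 (13 bits)
  11 -> 111111111110 (12 bits)
Total length = 6 + 13 + 12 = 31 bits.

Unary([5, 12, 11]) = 1111101111111111110111111111110 (31 bits)


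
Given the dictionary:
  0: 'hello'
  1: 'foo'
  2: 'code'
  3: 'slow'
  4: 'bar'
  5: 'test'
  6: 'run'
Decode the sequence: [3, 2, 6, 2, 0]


Look up each index in the dictionary:
  3 -> 'slow'
  2 -> 'code'
  6 -> 'run'
  2 -> 'code'
  0 -> 'hello'

Decoded: "slow code run code hello"


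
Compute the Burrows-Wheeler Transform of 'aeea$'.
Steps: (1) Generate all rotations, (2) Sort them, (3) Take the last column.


Rotations (sorted):
  0: $aeea -> last char: a
  1: a$aee -> last char: e
  2: aeea$ -> last char: $
  3: ea$ae -> last char: e
  4: eea$a -> last char: a


BWT = ae$ea


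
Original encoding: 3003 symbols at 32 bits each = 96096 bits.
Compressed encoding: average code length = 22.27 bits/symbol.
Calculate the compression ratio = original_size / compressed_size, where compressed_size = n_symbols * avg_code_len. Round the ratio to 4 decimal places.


original_size = n_symbols * orig_bits = 3003 * 32 = 96096 bits
compressed_size = n_symbols * avg_code_len = 3003 * 22.27 = 66876.81 bits
ratio = original_size / compressed_size = 96096 / 66876.81 = 1.4369

Compression ratio = 1.4369


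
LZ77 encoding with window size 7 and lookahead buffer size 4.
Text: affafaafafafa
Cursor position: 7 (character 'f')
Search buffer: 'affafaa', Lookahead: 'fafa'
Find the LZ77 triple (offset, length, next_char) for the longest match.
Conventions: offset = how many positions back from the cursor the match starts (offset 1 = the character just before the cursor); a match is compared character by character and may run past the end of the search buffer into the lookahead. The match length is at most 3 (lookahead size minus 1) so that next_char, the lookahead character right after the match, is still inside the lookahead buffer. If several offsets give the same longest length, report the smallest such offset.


Try each offset into the search buffer:
  offset=1 (pos 6, char 'a'): match length 0
  offset=2 (pos 5, char 'a'): match length 0
  offset=3 (pos 4, char 'f'): match length 2
  offset=4 (pos 3, char 'a'): match length 0
  offset=5 (pos 2, char 'f'): match length 3
  offset=6 (pos 1, char 'f'): match length 1
  offset=7 (pos 0, char 'a'): match length 0
Longest match has length 3 at offset 5.
next_char = character at position 7 + 3 = 10 -> 'a'

Best match: offset=5, length=3 (matching 'faf' starting at position 2)
LZ77 triple: (5, 3, 'a')


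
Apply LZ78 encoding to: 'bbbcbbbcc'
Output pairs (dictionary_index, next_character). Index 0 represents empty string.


LZ78 encoding steps:
Dictionary: {0: ''}
Step 1: w='' (idx 0), next='b' -> output (0, 'b'), add 'b' as idx 1
Step 2: w='b' (idx 1), next='b' -> output (1, 'b'), add 'bb' as idx 2
Step 3: w='' (idx 0), next='c' -> output (0, 'c'), add 'c' as idx 3
Step 4: w='bb' (idx 2), next='b' -> output (2, 'b'), add 'bbb' as idx 4
Step 5: w='c' (idx 3), next='c' -> output (3, 'c'), add 'cc' as idx 5


Encoded: [(0, 'b'), (1, 'b'), (0, 'c'), (2, 'b'), (3, 'c')]


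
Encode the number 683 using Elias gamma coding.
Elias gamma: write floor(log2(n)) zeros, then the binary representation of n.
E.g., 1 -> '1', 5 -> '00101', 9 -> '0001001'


num_bits = floor(log2(683)) + 1 = 10
leading_zeros = num_bits - 1 = 9
binary(683) = 1010101011

Elias gamma(683) = '000000000' + '1010101011' = 0000000001010101011 (19 bits)


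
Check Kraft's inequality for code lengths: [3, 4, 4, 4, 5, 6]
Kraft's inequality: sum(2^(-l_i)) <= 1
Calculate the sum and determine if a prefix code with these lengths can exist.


Sum = 2^(-3) + 2^(-4) + 2^(-4) + 2^(-4) + 2^(-5) + 2^(-6)
    = 0.125 + 0.0625 + 0.0625 + 0.0625 + 0.03125 + 0.015625
    = 23/64 = 0.359375
Since 0.359375 <= 1, Kraft's inequality IS satisfied.
A prefix code with these lengths CAN exist.

Kraft sum = 0.359375. Satisfied.


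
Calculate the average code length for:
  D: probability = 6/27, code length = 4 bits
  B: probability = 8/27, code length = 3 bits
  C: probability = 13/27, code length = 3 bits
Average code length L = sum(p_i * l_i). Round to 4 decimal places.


Weighted contributions p_i * l_i:
  D: (6/27) * 4 = 24/27
  B: (8/27) * 3 = 24/27
  C: (13/27) * 3 = 39/27
Sum = (24 + 24 + 39)/27 = 87/27

L = 87/27 = 3.2222 bits/symbol


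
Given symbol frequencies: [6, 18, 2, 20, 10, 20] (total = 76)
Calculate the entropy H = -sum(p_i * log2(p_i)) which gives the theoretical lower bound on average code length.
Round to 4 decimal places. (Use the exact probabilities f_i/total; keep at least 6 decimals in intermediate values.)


Per-symbol terms -p_i * log2(p_i) with p_i = f_i/76:
  p = 6/76 = 0.078947: log2(p) = -3.662965, -p*log2(p) = 0.289181
  p = 18/76 = 0.236842: log2(p) = -2.078003, -p*log2(p) = 0.492158
  p = 2/76 = 0.026316: log2(p) = -5.247928, -p*log2(p) = 0.138103
  p = 20/76 = 0.263158: log2(p) = -1.925999, -p*log2(p) = 0.506842
  p = 10/76 = 0.131579: log2(p) = -2.925999, -p*log2(p) = 0.385000
  p = 20/76 = 0.263158: log2(p) = -1.925999, -p*log2(p) = 0.506842
H = 0.289181 + 0.492158 + 0.138103 + 0.506842 + 0.385000 + 0.506842 = 2.318126

H = 2.3181 bits/symbol


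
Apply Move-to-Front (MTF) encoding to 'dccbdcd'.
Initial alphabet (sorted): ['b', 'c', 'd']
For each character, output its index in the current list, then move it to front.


MTF encoding:
'd': index 2 in ['b', 'c', 'd'] -> ['d', 'b', 'c']
'c': index 2 in ['d', 'b', 'c'] -> ['c', 'd', 'b']
'c': index 0 in ['c', 'd', 'b'] -> ['c', 'd', 'b']
'b': index 2 in ['c', 'd', 'b'] -> ['b', 'c', 'd']
'd': index 2 in ['b', 'c', 'd'] -> ['d', 'b', 'c']
'c': index 2 in ['d', 'b', 'c'] -> ['c', 'd', 'b']
'd': index 1 in ['c', 'd', 'b'] -> ['d', 'c', 'b']


Output: [2, 2, 0, 2, 2, 2, 1]


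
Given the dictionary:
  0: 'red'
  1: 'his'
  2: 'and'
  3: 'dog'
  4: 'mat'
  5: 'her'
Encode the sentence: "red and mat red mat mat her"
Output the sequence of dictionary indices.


Look up each word in the dictionary:
  'red' -> 0
  'and' -> 2
  'mat' -> 4
  'red' -> 0
  'mat' -> 4
  'mat' -> 4
  'her' -> 5

Encoded: [0, 2, 4, 0, 4, 4, 5]


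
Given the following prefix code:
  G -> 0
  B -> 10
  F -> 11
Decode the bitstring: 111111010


Decoding step by step:
Bits 11 -> F
Bits 11 -> F
Bits 11 -> F
Bits 0 -> G
Bits 10 -> B


Decoded message: FFFGB


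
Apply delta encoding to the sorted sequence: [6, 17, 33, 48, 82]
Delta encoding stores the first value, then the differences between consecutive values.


First value: 6
Deltas:
  17 - 6 = 11
  33 - 17 = 16
  48 - 33 = 15
  82 - 48 = 34


Delta encoded: [6, 11, 16, 15, 34]


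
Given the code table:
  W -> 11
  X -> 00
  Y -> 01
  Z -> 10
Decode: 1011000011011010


Decoding:
10 -> Z
11 -> W
00 -> X
00 -> X
11 -> W
01 -> Y
10 -> Z
10 -> Z


Result: ZWXXWYZZ


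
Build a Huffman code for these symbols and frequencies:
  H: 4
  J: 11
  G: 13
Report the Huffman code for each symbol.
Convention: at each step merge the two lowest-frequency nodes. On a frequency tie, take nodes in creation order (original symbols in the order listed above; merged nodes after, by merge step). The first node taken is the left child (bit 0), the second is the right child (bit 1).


Huffman tree construction:
Step 1: Merge H(4) + J(11) = 15
Step 2: Merge G(13) + (H+J)(15) = 28
Read each symbol's code off the tree from the root (left child = 0, right child = 1).

Codes:
  H: 10 (length 2)
  J: 11 (length 2)
  G: 0 (length 1)
Average code length: 43/28 = 1.5357 bits/symbol


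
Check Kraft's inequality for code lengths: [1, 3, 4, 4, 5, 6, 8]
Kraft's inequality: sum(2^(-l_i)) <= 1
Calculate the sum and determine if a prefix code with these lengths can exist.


Sum = 2^(-1) + 2^(-3) + 2^(-4) + 2^(-4) + 2^(-5) + 2^(-6) + 2^(-8)
    = 0.5 + 0.125 + 0.0625 + 0.0625 + 0.03125 + 0.015625 + 0.00390625
    = 205/256 = 0.80078125
Since 0.80078125 <= 1, Kraft's inequality IS satisfied.
A prefix code with these lengths CAN exist.

Kraft sum = 0.80078125. Satisfied.


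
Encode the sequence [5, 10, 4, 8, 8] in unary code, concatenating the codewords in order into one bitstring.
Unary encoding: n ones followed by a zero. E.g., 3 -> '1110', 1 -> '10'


Encode each number as n ones followed by a terminating 0:
  5 -> 111110 (6 bits)
  10 -> 11111111110 (11 bits)
  4 -> 11110 (5 bits)
  8 -> 111111110 (9 bits)
  8 -> 111111110 (9 bits)
Total length = 6 + 11 + 5 + 9 + 9 = 40 bits.

Unary([5, 10, 4, 8, 8]) = 1111101111111111011110111111110111111110 (40 bits)


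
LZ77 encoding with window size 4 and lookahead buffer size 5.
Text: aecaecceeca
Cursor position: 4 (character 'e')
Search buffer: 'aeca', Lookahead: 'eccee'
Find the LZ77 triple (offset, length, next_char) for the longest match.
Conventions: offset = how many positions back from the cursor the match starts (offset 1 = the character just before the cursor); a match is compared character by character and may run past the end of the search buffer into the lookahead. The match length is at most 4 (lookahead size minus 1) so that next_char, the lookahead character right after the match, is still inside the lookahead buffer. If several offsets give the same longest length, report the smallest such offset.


Try each offset into the search buffer:
  offset=1 (pos 3, char 'a'): match length 0
  offset=2 (pos 2, char 'c'): match length 0
  offset=3 (pos 1, char 'e'): match length 2
  offset=4 (pos 0, char 'a'): match length 0
Longest match has length 2 at offset 3.
next_char = character at position 4 + 2 = 6 -> 'c'

Best match: offset=3, length=2 (matching 'ec' starting at position 1)
LZ77 triple: (3, 2, 'c')


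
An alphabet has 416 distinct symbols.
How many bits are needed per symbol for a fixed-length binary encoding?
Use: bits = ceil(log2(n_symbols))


log2(416) = 8.7004
Bracket: 2^8 = 256 < 416 <= 2^9 = 512
So ceil(log2(416)) = 9

bits = ceil(log2(416)) = ceil(8.7004) = 9 bits


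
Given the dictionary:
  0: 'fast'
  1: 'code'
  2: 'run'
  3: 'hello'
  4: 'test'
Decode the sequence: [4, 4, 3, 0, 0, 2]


Look up each index in the dictionary:
  4 -> 'test'
  4 -> 'test'
  3 -> 'hello'
  0 -> 'fast'
  0 -> 'fast'
  2 -> 'run'

Decoded: "test test hello fast fast run"


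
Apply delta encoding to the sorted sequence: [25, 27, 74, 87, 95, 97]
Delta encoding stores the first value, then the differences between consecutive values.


First value: 25
Deltas:
  27 - 25 = 2
  74 - 27 = 47
  87 - 74 = 13
  95 - 87 = 8
  97 - 95 = 2


Delta encoded: [25, 2, 47, 13, 8, 2]


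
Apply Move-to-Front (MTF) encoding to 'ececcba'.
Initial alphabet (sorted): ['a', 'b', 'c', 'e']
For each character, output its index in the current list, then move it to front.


MTF encoding:
'e': index 3 in ['a', 'b', 'c', 'e'] -> ['e', 'a', 'b', 'c']
'c': index 3 in ['e', 'a', 'b', 'c'] -> ['c', 'e', 'a', 'b']
'e': index 1 in ['c', 'e', 'a', 'b'] -> ['e', 'c', 'a', 'b']
'c': index 1 in ['e', 'c', 'a', 'b'] -> ['c', 'e', 'a', 'b']
'c': index 0 in ['c', 'e', 'a', 'b'] -> ['c', 'e', 'a', 'b']
'b': index 3 in ['c', 'e', 'a', 'b'] -> ['b', 'c', 'e', 'a']
'a': index 3 in ['b', 'c', 'e', 'a'] -> ['a', 'b', 'c', 'e']


Output: [3, 3, 1, 1, 0, 3, 3]


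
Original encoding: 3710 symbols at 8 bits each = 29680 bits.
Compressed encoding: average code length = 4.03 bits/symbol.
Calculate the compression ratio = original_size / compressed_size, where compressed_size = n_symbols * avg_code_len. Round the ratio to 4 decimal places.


original_size = n_symbols * orig_bits = 3710 * 8 = 29680 bits
compressed_size = n_symbols * avg_code_len = 3710 * 4.03 = 14951.3 bits
ratio = original_size / compressed_size = 29680 / 14951.3 = 1.9851

Compression ratio = 1.9851


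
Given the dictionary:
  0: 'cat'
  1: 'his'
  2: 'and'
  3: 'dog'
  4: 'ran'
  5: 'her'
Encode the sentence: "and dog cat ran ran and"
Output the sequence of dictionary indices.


Look up each word in the dictionary:
  'and' -> 2
  'dog' -> 3
  'cat' -> 0
  'ran' -> 4
  'ran' -> 4
  'and' -> 2

Encoded: [2, 3, 0, 4, 4, 2]


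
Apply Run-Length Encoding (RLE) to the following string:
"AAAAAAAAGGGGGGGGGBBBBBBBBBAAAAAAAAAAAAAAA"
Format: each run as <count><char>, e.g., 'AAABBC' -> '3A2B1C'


Scanning runs left to right:
  i=0: run of 'A' x 8 -> '8A'
  i=8: run of 'G' x 9 -> '9G'
  i=17: run of 'B' x 9 -> '9B'
  i=26: run of 'A' x 15 -> '15A'

RLE = 8A9G9B15A


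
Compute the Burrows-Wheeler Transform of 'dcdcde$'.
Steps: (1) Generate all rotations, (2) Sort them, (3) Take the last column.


Rotations (sorted):
  0: $dcdcde -> last char: e
  1: cdcde$d -> last char: d
  2: cde$dcd -> last char: d
  3: dcdcde$ -> last char: $
  4: dcde$dc -> last char: c
  5: de$dcdc -> last char: c
  6: e$dcdcd -> last char: d


BWT = edd$ccd


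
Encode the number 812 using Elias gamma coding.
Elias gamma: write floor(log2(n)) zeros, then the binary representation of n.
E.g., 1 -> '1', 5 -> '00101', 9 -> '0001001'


num_bits = floor(log2(812)) + 1 = 10
leading_zeros = num_bits - 1 = 9
binary(812) = 1100101100

Elias gamma(812) = '000000000' + '1100101100' = 0000000001100101100 (19 bits)


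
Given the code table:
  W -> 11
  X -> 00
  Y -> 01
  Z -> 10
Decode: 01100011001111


Decoding:
01 -> Y
10 -> Z
00 -> X
11 -> W
00 -> X
11 -> W
11 -> W


Result: YZXWXWW


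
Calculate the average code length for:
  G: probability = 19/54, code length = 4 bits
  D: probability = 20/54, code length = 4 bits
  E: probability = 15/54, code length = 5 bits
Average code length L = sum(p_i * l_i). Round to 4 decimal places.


Weighted contributions p_i * l_i:
  G: (19/54) * 4 = 76/54
  D: (20/54) * 4 = 80/54
  E: (15/54) * 5 = 75/54
Sum = (76 + 80 + 75)/54 = 231/54

L = 231/54 = 4.2778 bits/symbol


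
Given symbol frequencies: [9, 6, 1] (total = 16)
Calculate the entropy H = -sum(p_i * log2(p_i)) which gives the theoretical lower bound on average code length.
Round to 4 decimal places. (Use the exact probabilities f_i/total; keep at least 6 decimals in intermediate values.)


Per-symbol terms -p_i * log2(p_i) with p_i = f_i/16:
  p = 9/16 = 0.562500: log2(p) = -0.830075, -p*log2(p) = 0.466917
  p = 6/16 = 0.375000: log2(p) = -1.415037, -p*log2(p) = 0.530639
  p = 1/16 = 0.062500: log2(p) = -4.000000, -p*log2(p) = 0.250000
H = 0.466917 + 0.530639 + 0.250000 = 1.247556

H = 1.2476 bits/symbol


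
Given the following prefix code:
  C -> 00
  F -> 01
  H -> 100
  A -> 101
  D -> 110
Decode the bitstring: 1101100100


Decoding step by step:
Bits 110 -> D
Bits 110 -> D
Bits 01 -> F
Bits 00 -> C


Decoded message: DDFC


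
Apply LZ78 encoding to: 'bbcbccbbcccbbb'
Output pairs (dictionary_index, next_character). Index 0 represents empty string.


LZ78 encoding steps:
Dictionary: {0: ''}
Step 1: w='' (idx 0), next='b' -> output (0, 'b'), add 'b' as idx 1
Step 2: w='b' (idx 1), next='c' -> output (1, 'c'), add 'bc' as idx 2
Step 3: w='bc' (idx 2), next='c' -> output (2, 'c'), add 'bcc' as idx 3
Step 4: w='b' (idx 1), next='b' -> output (1, 'b'), add 'bb' as idx 4
Step 5: w='' (idx 0), next='c' -> output (0, 'c'), add 'c' as idx 5
Step 6: w='c' (idx 5), next='c' -> output (5, 'c'), add 'cc' as idx 6
Step 7: w='bb' (idx 4), next='b' -> output (4, 'b'), add 'bbb' as idx 7


Encoded: [(0, 'b'), (1, 'c'), (2, 'c'), (1, 'b'), (0, 'c'), (5, 'c'), (4, 'b')]


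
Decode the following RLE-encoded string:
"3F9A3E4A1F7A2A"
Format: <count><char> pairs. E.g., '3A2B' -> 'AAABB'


Expanding each <count><char> pair:
  3F -> 'FFF'
  9A -> 'AAAAAAAAA'
  3E -> 'EEE'
  4A -> 'AAAA'
  1F -> 'F'
  7A -> 'AAAAAAA'
  2A -> 'AA'

Decoded = FFFAAAAAAAAAEEEAAAAFAAAAAAAAA


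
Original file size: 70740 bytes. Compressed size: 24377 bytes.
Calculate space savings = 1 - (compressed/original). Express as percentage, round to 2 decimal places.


ratio = compressed/original = 24377/70740 = 0.3446
savings = 1 - ratio = 1 - 0.3446 = 0.6554
as a percentage: 0.6554 * 100 = 65.54%

Space savings = 1 - 24377/70740 = 65.54%


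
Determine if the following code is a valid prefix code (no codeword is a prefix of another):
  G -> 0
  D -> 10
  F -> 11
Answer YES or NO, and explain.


Checking each pair (does one codeword prefix another?):
  G='0' vs D='10': no prefix
  G='0' vs F='11': no prefix
  D='10' vs G='0': no prefix
  D='10' vs F='11': no prefix
  F='11' vs G='0': no prefix
  F='11' vs D='10': no prefix
No violation found over all pairs.

YES -- this is a valid prefix code. No codeword is a prefix of any other codeword.


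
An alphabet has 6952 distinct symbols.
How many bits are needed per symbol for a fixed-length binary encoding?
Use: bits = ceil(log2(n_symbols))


log2(6952) = 12.7632
Bracket: 2^12 = 4096 < 6952 <= 2^13 = 8192
So ceil(log2(6952)) = 13

bits = ceil(log2(6952)) = ceil(12.7632) = 13 bits


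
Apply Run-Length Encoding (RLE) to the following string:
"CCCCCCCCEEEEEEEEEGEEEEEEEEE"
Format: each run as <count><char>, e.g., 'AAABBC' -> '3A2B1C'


Scanning runs left to right:
  i=0: run of 'C' x 8 -> '8C'
  i=8: run of 'E' x 9 -> '9E'
  i=17: run of 'G' x 1 -> '1G'
  i=18: run of 'E' x 9 -> '9E'

RLE = 8C9E1G9E


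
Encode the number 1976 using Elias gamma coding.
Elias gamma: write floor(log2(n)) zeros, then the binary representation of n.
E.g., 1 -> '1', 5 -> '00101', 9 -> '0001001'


num_bits = floor(log2(1976)) + 1 = 11
leading_zeros = num_bits - 1 = 10
binary(1976) = 11110111000

Elias gamma(1976) = '0000000000' + '11110111000' = 000000000011110111000 (21 bits)


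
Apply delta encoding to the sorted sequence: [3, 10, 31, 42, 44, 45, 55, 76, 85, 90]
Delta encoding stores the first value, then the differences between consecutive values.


First value: 3
Deltas:
  10 - 3 = 7
  31 - 10 = 21
  42 - 31 = 11
  44 - 42 = 2
  45 - 44 = 1
  55 - 45 = 10
  76 - 55 = 21
  85 - 76 = 9
  90 - 85 = 5


Delta encoded: [3, 7, 21, 11, 2, 1, 10, 21, 9, 5]


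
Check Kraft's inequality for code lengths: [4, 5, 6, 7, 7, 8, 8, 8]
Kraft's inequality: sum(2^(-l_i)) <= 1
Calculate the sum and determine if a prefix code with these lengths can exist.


Sum = 2^(-4) + 2^(-5) + 2^(-6) + 2^(-7) + 2^(-7) + 2^(-8) + 2^(-8) + 2^(-8)
    = 0.0625 + 0.03125 + 0.015625 + 0.0078125 + 0.0078125 + 0.00390625 + 0.00390625 + 0.00390625
    = 35/256 = 0.13671875
Since 0.13671875 <= 1, Kraft's inequality IS satisfied.
A prefix code with these lengths CAN exist.

Kraft sum = 0.13671875. Satisfied.


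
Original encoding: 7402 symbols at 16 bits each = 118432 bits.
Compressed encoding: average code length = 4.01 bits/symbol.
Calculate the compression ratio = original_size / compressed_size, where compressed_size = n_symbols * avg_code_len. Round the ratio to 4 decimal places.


original_size = n_symbols * orig_bits = 7402 * 16 = 118432 bits
compressed_size = n_symbols * avg_code_len = 7402 * 4.01 = 29682.02 bits
ratio = original_size / compressed_size = 118432 / 29682.02 = 3.99

Compression ratio = 3.99


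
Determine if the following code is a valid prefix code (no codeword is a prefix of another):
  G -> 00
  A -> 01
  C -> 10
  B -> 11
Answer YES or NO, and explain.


Checking each pair (does one codeword prefix another?):
  G='00' vs A='01': no prefix
  G='00' vs C='10': no prefix
  G='00' vs B='11': no prefix
  A='01' vs G='00': no prefix
  A='01' vs C='10': no prefix
  A='01' vs B='11': no prefix
  C='10' vs G='00': no prefix
  C='10' vs A='01': no prefix
  C='10' vs B='11': no prefix
  B='11' vs G='00': no prefix
  B='11' vs A='01': no prefix
  B='11' vs C='10': no prefix
No violation found over all pairs.

YES -- this is a valid prefix code. No codeword is a prefix of any other codeword.


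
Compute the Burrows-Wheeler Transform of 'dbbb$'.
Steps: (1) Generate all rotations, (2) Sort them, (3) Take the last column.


Rotations (sorted):
  0: $dbbb -> last char: b
  1: b$dbb -> last char: b
  2: bb$db -> last char: b
  3: bbb$d -> last char: d
  4: dbbb$ -> last char: $


BWT = bbbd$


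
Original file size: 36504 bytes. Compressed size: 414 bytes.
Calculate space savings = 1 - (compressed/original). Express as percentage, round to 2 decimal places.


ratio = compressed/original = 414/36504 = 0.011341
savings = 1 - ratio = 1 - 0.011341 = 0.988659
as a percentage: 0.988659 * 100 = 98.87%

Space savings = 1 - 414/36504 = 98.87%


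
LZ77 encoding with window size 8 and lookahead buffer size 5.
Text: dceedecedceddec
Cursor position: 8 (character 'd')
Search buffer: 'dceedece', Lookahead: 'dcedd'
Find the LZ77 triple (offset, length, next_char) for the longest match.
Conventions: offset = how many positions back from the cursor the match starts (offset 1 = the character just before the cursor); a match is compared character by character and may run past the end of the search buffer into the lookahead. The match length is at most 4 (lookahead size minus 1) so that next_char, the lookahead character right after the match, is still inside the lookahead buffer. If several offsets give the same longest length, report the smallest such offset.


Try each offset into the search buffer:
  offset=1 (pos 7, char 'e'): match length 0
  offset=2 (pos 6, char 'c'): match length 0
  offset=3 (pos 5, char 'e'): match length 0
  offset=4 (pos 4, char 'd'): match length 1
  offset=5 (pos 3, char 'e'): match length 0
  offset=6 (pos 2, char 'e'): match length 0
  offset=7 (pos 1, char 'c'): match length 0
  offset=8 (pos 0, char 'd'): match length 3
Longest match has length 3 at offset 8.
next_char = character at position 8 + 3 = 11 -> 'd'

Best match: offset=8, length=3 (matching 'dce' starting at position 0)
LZ77 triple: (8, 3, 'd')


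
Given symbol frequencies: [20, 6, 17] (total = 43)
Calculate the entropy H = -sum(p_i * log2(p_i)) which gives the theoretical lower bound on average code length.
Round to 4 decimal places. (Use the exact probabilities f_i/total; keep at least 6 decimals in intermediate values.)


Per-symbol terms -p_i * log2(p_i) with p_i = f_i/43:
  p = 20/43 = 0.465116: log2(p) = -1.104337, -p*log2(p) = 0.513645
  p = 6/43 = 0.139535: log2(p) = -2.841302, -p*log2(p) = 0.396461
  p = 17/43 = 0.395349: log2(p) = -1.338802, -p*log2(p) = 0.529294
H = 0.513645 + 0.396461 + 0.529294 = 1.439400

H = 1.4394 bits/symbol


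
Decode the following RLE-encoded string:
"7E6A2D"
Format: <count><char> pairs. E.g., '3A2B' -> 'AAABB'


Expanding each <count><char> pair:
  7E -> 'EEEEEEE'
  6A -> 'AAAAAA'
  2D -> 'DD'

Decoded = EEEEEEEAAAAAADD


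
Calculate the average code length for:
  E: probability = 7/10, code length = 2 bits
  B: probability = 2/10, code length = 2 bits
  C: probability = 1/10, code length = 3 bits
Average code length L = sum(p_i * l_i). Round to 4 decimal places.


Weighted contributions p_i * l_i:
  E: (7/10) * 2 = 14/10
  B: (2/10) * 2 = 4/10
  C: (1/10) * 3 = 3/10
Sum = (14 + 4 + 3)/10 = 21/10

L = 21/10 = 2.1000 bits/symbol


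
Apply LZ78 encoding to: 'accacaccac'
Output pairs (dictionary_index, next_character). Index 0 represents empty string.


LZ78 encoding steps:
Dictionary: {0: ''}
Step 1: w='' (idx 0), next='a' -> output (0, 'a'), add 'a' as idx 1
Step 2: w='' (idx 0), next='c' -> output (0, 'c'), add 'c' as idx 2
Step 3: w='c' (idx 2), next='a' -> output (2, 'a'), add 'ca' as idx 3
Step 4: w='ca' (idx 3), next='c' -> output (3, 'c'), add 'cac' as idx 4
Step 5: w='cac' (idx 4), end of input -> output (4, '')


Encoded: [(0, 'a'), (0, 'c'), (2, 'a'), (3, 'c'), (4, '')]


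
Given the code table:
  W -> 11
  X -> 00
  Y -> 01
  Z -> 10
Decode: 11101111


Decoding:
11 -> W
10 -> Z
11 -> W
11 -> W


Result: WZWW


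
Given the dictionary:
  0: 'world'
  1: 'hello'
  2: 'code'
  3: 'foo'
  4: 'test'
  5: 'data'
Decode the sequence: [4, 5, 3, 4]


Look up each index in the dictionary:
  4 -> 'test'
  5 -> 'data'
  3 -> 'foo'
  4 -> 'test'

Decoded: "test data foo test"


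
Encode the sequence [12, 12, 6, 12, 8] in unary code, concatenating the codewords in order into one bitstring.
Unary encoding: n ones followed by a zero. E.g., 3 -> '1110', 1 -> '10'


Encode each number as n ones followed by a terminating 0:
  12 -> 1111111111110 (13 bits)
  12 -> 1111111111110 (13 bits)
  6 -> 1111110 (7 bits)
  12 -> 1111111111110 (13 bits)
  8 -> 111111110 (9 bits)
Total length = 13 + 13 + 7 + 13 + 9 = 55 bits.

Unary([12, 12, 6, 12, 8]) = 1111111111110111111111111011111101111111111110111111110 (55 bits)


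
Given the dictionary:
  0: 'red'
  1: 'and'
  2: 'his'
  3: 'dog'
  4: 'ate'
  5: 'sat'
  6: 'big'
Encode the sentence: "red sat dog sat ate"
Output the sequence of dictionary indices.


Look up each word in the dictionary:
  'red' -> 0
  'sat' -> 5
  'dog' -> 3
  'sat' -> 5
  'ate' -> 4

Encoded: [0, 5, 3, 5, 4]


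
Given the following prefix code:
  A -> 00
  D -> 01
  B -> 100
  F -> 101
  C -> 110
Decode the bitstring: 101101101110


Decoding step by step:
Bits 101 -> F
Bits 101 -> F
Bits 101 -> F
Bits 110 -> C


Decoded message: FFFC


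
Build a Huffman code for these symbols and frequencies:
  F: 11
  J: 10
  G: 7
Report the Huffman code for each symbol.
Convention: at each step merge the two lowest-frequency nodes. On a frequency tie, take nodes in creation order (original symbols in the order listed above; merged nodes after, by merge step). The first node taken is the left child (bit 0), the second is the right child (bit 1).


Huffman tree construction:
Step 1: Merge G(7) + J(10) = 17
Step 2: Merge F(11) + (G+J)(17) = 28
Read each symbol's code off the tree from the root (left child = 0, right child = 1).

Codes:
  F: 0 (length 1)
  J: 11 (length 2)
  G: 10 (length 2)
Average code length: 45/28 = 1.6071 bits/symbol


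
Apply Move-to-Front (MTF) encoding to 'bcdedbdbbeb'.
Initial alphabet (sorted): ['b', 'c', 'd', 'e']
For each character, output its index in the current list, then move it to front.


MTF encoding:
'b': index 0 in ['b', 'c', 'd', 'e'] -> ['b', 'c', 'd', 'e']
'c': index 1 in ['b', 'c', 'd', 'e'] -> ['c', 'b', 'd', 'e']
'd': index 2 in ['c', 'b', 'd', 'e'] -> ['d', 'c', 'b', 'e']
'e': index 3 in ['d', 'c', 'b', 'e'] -> ['e', 'd', 'c', 'b']
'd': index 1 in ['e', 'd', 'c', 'b'] -> ['d', 'e', 'c', 'b']
'b': index 3 in ['d', 'e', 'c', 'b'] -> ['b', 'd', 'e', 'c']
'd': index 1 in ['b', 'd', 'e', 'c'] -> ['d', 'b', 'e', 'c']
'b': index 1 in ['d', 'b', 'e', 'c'] -> ['b', 'd', 'e', 'c']
'b': index 0 in ['b', 'd', 'e', 'c'] -> ['b', 'd', 'e', 'c']
'e': index 2 in ['b', 'd', 'e', 'c'] -> ['e', 'b', 'd', 'c']
'b': index 1 in ['e', 'b', 'd', 'c'] -> ['b', 'e', 'd', 'c']


Output: [0, 1, 2, 3, 1, 3, 1, 1, 0, 2, 1]


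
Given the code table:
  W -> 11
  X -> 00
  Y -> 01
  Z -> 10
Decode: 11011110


Decoding:
11 -> W
01 -> Y
11 -> W
10 -> Z


Result: WYWZ


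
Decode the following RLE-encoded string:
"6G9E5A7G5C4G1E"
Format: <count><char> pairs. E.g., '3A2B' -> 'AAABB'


Expanding each <count><char> pair:
  6G -> 'GGGGGG'
  9E -> 'EEEEEEEEE'
  5A -> 'AAAAA'
  7G -> 'GGGGGGG'
  5C -> 'CCCCC'
  4G -> 'GGGG'
  1E -> 'E'

Decoded = GGGGGGEEEEEEEEEAAAAAGGGGGGGCCCCCGGGGE


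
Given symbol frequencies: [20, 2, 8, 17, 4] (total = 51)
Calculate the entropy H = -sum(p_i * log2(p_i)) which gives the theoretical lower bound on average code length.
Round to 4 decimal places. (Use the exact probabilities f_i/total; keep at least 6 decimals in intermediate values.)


Per-symbol terms -p_i * log2(p_i) with p_i = f_i/51:
  p = 20/51 = 0.392157: log2(p) = -1.350497, -p*log2(p) = 0.529607
  p = 2/51 = 0.039216: log2(p) = -4.672425, -p*log2(p) = 0.183232
  p = 8/51 = 0.156863: log2(p) = -2.672425, -p*log2(p) = 0.419204
  p = 17/51 = 0.333333: log2(p) = -1.584963, -p*log2(p) = 0.528321
  p = 4/51 = 0.078431: log2(p) = -3.672425, -p*log2(p) = 0.288033
H = 0.529607 + 0.183232 + 0.419204 + 0.528321 + 0.288033 = 1.948397

H = 1.9484 bits/symbol


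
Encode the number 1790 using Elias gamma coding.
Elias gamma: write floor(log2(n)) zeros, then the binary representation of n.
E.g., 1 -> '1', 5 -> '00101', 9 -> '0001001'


num_bits = floor(log2(1790)) + 1 = 11
leading_zeros = num_bits - 1 = 10
binary(1790) = 11011111110

Elias gamma(1790) = '0000000000' + '11011111110' = 000000000011011111110 (21 bits)


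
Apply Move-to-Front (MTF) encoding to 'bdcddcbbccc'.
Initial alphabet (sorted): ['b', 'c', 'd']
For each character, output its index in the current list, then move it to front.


MTF encoding:
'b': index 0 in ['b', 'c', 'd'] -> ['b', 'c', 'd']
'd': index 2 in ['b', 'c', 'd'] -> ['d', 'b', 'c']
'c': index 2 in ['d', 'b', 'c'] -> ['c', 'd', 'b']
'd': index 1 in ['c', 'd', 'b'] -> ['d', 'c', 'b']
'd': index 0 in ['d', 'c', 'b'] -> ['d', 'c', 'b']
'c': index 1 in ['d', 'c', 'b'] -> ['c', 'd', 'b']
'b': index 2 in ['c', 'd', 'b'] -> ['b', 'c', 'd']
'b': index 0 in ['b', 'c', 'd'] -> ['b', 'c', 'd']
'c': index 1 in ['b', 'c', 'd'] -> ['c', 'b', 'd']
'c': index 0 in ['c', 'b', 'd'] -> ['c', 'b', 'd']
'c': index 0 in ['c', 'b', 'd'] -> ['c', 'b', 'd']


Output: [0, 2, 2, 1, 0, 1, 2, 0, 1, 0, 0]


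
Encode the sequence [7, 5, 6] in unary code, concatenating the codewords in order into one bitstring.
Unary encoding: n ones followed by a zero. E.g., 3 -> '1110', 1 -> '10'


Encode each number as n ones followed by a terminating 0:
  7 -> 11111110 (8 bits)
  5 -> 111110 (6 bits)
  6 -> 1111110 (7 bits)
Total length = 8 + 6 + 7 = 21 bits.

Unary([7, 5, 6]) = 111111101111101111110 (21 bits)


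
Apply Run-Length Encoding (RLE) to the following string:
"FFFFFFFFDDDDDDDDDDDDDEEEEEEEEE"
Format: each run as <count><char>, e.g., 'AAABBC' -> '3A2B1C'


Scanning runs left to right:
  i=0: run of 'F' x 8 -> '8F'
  i=8: run of 'D' x 13 -> '13D'
  i=21: run of 'E' x 9 -> '9E'

RLE = 8F13D9E


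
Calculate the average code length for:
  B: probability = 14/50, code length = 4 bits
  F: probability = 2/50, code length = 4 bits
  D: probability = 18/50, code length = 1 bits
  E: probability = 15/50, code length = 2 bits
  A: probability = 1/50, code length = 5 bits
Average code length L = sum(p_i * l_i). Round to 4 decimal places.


Weighted contributions p_i * l_i:
  B: (14/50) * 4 = 56/50
  F: (2/50) * 4 = 8/50
  D: (18/50) * 1 = 18/50
  E: (15/50) * 2 = 30/50
  A: (1/50) * 5 = 5/50
Sum = (56 + 8 + 18 + 30 + 5)/50 = 117/50

L = 117/50 = 2.3400 bits/symbol


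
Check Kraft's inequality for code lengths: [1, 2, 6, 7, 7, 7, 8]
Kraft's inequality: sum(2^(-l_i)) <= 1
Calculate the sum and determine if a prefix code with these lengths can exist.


Sum = 2^(-1) + 2^(-2) + 2^(-6) + 2^(-7) + 2^(-7) + 2^(-7) + 2^(-8)
    = 0.5 + 0.25 + 0.015625 + 0.0078125 + 0.0078125 + 0.0078125 + 0.00390625
    = 203/256 = 0.79296875
Since 0.79296875 <= 1, Kraft's inequality IS satisfied.
A prefix code with these lengths CAN exist.

Kraft sum = 0.79296875. Satisfied.


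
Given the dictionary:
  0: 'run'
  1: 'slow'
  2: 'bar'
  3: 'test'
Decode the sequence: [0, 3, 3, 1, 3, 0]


Look up each index in the dictionary:
  0 -> 'run'
  3 -> 'test'
  3 -> 'test'
  1 -> 'slow'
  3 -> 'test'
  0 -> 'run'

Decoded: "run test test slow test run"


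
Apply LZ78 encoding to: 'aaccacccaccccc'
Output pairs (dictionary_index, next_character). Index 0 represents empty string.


LZ78 encoding steps:
Dictionary: {0: ''}
Step 1: w='' (idx 0), next='a' -> output (0, 'a'), add 'a' as idx 1
Step 2: w='a' (idx 1), next='c' -> output (1, 'c'), add 'ac' as idx 2
Step 3: w='' (idx 0), next='c' -> output (0, 'c'), add 'c' as idx 3
Step 4: w='ac' (idx 2), next='c' -> output (2, 'c'), add 'acc' as idx 4
Step 5: w='c' (idx 3), next='a' -> output (3, 'a'), add 'ca' as idx 5
Step 6: w='c' (idx 3), next='c' -> output (3, 'c'), add 'cc' as idx 6
Step 7: w='cc' (idx 6), next='c' -> output (6, 'c'), add 'ccc' as idx 7


Encoded: [(0, 'a'), (1, 'c'), (0, 'c'), (2, 'c'), (3, 'a'), (3, 'c'), (6, 'c')]


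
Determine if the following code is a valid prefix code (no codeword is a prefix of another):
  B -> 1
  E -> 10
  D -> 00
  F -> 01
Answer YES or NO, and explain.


Checking each pair (does one codeword prefix another?):
  B='1' vs E='10': prefix -- VIOLATION

NO -- this is NOT a valid prefix code. B (1) is a prefix of E (10).


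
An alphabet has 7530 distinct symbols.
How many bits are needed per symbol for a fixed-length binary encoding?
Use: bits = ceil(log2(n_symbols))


log2(7530) = 12.8784
Bracket: 2^12 = 4096 < 7530 <= 2^13 = 8192
So ceil(log2(7530)) = 13

bits = ceil(log2(7530)) = ceil(12.8784) = 13 bits


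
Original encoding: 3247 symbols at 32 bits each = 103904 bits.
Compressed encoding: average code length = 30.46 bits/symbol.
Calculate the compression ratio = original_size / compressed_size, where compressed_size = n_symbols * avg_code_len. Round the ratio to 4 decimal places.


original_size = n_symbols * orig_bits = 3247 * 32 = 103904 bits
compressed_size = n_symbols * avg_code_len = 3247 * 30.46 = 98903.62 bits
ratio = original_size / compressed_size = 103904 / 98903.62 = 1.0506

Compression ratio = 1.0506


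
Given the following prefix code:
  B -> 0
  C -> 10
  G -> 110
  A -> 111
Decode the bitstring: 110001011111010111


Decoding step by step:
Bits 110 -> G
Bits 0 -> B
Bits 0 -> B
Bits 10 -> C
Bits 111 -> A
Bits 110 -> G
Bits 10 -> C
Bits 111 -> A


Decoded message: GBBCAGCA


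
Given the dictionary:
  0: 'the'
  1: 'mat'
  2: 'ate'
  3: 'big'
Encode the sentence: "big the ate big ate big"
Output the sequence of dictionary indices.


Look up each word in the dictionary:
  'big' -> 3
  'the' -> 0
  'ate' -> 2
  'big' -> 3
  'ate' -> 2
  'big' -> 3

Encoded: [3, 0, 2, 3, 2, 3]


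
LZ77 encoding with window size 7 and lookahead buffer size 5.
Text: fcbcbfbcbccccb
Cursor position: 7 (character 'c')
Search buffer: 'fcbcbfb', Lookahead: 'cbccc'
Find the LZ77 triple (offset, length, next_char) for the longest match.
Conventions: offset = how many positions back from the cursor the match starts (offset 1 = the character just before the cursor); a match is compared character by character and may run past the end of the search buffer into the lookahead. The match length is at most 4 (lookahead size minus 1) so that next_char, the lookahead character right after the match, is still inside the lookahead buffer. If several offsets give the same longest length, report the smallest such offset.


Try each offset into the search buffer:
  offset=1 (pos 6, char 'b'): match length 0
  offset=2 (pos 5, char 'f'): match length 0
  offset=3 (pos 4, char 'b'): match length 0
  offset=4 (pos 3, char 'c'): match length 2
  offset=5 (pos 2, char 'b'): match length 0
  offset=6 (pos 1, char 'c'): match length 3
  offset=7 (pos 0, char 'f'): match length 0
Longest match has length 3 at offset 6.
next_char = character at position 7 + 3 = 10 -> 'c'

Best match: offset=6, length=3 (matching 'cbc' starting at position 1)
LZ77 triple: (6, 3, 'c')


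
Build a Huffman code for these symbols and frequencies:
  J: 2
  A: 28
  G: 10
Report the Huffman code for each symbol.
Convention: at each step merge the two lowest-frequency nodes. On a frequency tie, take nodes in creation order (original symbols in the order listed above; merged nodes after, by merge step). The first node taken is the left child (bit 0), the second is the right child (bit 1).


Huffman tree construction:
Step 1: Merge J(2) + G(10) = 12
Step 2: Merge (J+G)(12) + A(28) = 40
Read each symbol's code off the tree from the root (left child = 0, right child = 1).

Codes:
  J: 00 (length 2)
  A: 1 (length 1)
  G: 01 (length 2)
Average code length: 52/40 = 1.3000 bits/symbol


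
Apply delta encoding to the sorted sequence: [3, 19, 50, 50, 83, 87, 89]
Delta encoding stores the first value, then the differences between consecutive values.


First value: 3
Deltas:
  19 - 3 = 16
  50 - 19 = 31
  50 - 50 = 0
  83 - 50 = 33
  87 - 83 = 4
  89 - 87 = 2


Delta encoded: [3, 16, 31, 0, 33, 4, 2]


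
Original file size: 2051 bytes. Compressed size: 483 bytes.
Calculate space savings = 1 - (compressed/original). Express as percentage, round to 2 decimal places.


ratio = compressed/original = 483/2051 = 0.235495
savings = 1 - ratio = 1 - 0.235495 = 0.764505
as a percentage: 0.764505 * 100 = 76.45%

Space savings = 1 - 483/2051 = 76.45%


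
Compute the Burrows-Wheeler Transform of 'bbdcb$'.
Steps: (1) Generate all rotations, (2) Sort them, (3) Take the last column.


Rotations (sorted):
  0: $bbdcb -> last char: b
  1: b$bbdc -> last char: c
  2: bbdcb$ -> last char: $
  3: bdcb$b -> last char: b
  4: cb$bbd -> last char: d
  5: dcb$bb -> last char: b


BWT = bc$bdb


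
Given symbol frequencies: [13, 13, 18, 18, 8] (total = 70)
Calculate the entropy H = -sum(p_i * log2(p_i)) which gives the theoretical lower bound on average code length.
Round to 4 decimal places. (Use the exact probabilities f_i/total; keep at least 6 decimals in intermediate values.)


Per-symbol terms -p_i * log2(p_i) with p_i = f_i/70:
  p = 13/70 = 0.185714: log2(p) = -2.428843, -p*log2(p) = 0.451071
  p = 13/70 = 0.185714: log2(p) = -2.428843, -p*log2(p) = 0.451071
  p = 18/70 = 0.257143: log2(p) = -1.959358, -p*log2(p) = 0.503835
  p = 18/70 = 0.257143: log2(p) = -1.959358, -p*log2(p) = 0.503835
  p = 8/70 = 0.114286: log2(p) = -3.129283, -p*log2(p) = 0.357632
H = 0.451071 + 0.451071 + 0.503835 + 0.503835 + 0.357632 = 2.267444

H = 2.2674 bits/symbol


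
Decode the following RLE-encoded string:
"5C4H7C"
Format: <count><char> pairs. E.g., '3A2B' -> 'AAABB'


Expanding each <count><char> pair:
  5C -> 'CCCCC'
  4H -> 'HHHH'
  7C -> 'CCCCCCC'

Decoded = CCCCCHHHHCCCCCCC


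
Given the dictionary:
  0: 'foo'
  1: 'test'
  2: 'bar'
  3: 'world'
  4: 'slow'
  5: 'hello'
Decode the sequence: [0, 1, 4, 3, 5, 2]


Look up each index in the dictionary:
  0 -> 'foo'
  1 -> 'test'
  4 -> 'slow'
  3 -> 'world'
  5 -> 'hello'
  2 -> 'bar'

Decoded: "foo test slow world hello bar"


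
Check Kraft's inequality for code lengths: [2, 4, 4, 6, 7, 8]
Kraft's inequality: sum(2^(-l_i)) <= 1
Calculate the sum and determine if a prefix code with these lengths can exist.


Sum = 2^(-2) + 2^(-4) + 2^(-4) + 2^(-6) + 2^(-7) + 2^(-8)
    = 0.25 + 0.0625 + 0.0625 + 0.015625 + 0.0078125 + 0.00390625
    = 103/256 = 0.40234375
Since 0.40234375 <= 1, Kraft's inequality IS satisfied.
A prefix code with these lengths CAN exist.

Kraft sum = 0.40234375. Satisfied.


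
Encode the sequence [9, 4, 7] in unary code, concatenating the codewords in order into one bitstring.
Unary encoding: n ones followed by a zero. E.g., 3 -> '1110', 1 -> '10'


Encode each number as n ones followed by a terminating 0:
  9 -> 1111111110 (10 bits)
  4 -> 11110 (5 bits)
  7 -> 11111110 (8 bits)
Total length = 10 + 5 + 8 = 23 bits.

Unary([9, 4, 7]) = 11111111101111011111110 (23 bits)


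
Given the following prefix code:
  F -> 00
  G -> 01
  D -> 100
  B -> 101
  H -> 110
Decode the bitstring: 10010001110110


Decoding step by step:
Bits 100 -> D
Bits 100 -> D
Bits 01 -> G
Bits 110 -> H
Bits 110 -> H


Decoded message: DDGHH
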